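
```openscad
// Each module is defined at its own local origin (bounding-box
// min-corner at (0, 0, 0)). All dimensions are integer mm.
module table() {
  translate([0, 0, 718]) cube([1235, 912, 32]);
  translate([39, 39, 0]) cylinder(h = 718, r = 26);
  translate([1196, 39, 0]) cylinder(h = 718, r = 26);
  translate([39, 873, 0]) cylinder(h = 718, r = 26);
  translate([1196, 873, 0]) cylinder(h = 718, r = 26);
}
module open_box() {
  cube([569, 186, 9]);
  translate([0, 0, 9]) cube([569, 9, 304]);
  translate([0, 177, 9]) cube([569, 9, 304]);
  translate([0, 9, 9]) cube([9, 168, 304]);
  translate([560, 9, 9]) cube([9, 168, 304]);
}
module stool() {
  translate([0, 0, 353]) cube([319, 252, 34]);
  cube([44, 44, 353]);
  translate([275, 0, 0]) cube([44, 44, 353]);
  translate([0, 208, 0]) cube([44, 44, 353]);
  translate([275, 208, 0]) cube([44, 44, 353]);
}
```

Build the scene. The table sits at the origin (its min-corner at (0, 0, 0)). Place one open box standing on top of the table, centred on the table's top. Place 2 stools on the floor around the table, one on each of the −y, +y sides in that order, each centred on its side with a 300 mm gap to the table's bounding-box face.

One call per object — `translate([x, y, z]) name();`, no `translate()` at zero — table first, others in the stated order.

table();
translate([333, 363, 750]) open_box();
translate([458, -552, 0]) stool();
translate([458, 1212, 0]) stool();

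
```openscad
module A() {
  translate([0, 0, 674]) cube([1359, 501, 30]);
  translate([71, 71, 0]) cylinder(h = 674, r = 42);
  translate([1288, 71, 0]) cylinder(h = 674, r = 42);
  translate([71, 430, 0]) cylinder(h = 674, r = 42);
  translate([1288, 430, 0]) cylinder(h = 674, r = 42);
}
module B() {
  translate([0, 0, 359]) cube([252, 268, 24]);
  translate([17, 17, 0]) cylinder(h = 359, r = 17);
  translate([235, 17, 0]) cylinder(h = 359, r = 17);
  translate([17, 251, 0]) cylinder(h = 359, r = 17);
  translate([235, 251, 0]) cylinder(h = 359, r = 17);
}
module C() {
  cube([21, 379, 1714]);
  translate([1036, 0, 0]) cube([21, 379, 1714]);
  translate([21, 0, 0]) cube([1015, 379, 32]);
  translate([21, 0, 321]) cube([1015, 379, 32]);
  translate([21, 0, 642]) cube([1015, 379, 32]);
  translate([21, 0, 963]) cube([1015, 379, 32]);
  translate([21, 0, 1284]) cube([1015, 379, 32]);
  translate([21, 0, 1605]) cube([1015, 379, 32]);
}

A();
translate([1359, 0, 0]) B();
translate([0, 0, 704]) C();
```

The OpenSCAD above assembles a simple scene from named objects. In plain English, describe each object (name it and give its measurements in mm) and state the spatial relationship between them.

A is a rectangular dining table. The top is 1359×501×30 mm with its upper surface at z = 704 mm. It stands on four round legs of 84 mm diameter, each leg's bounding box inset 29 mm from the nearest pair of top edges, running from the floor to the underside of the top.

B is a four-legged stool. The seat is 252×268 mm, 24 mm thick, top at z = 383 mm. It stands on four round legs, each 34 mm in diameter, from z = 0 to the seat underside, each leg's axis is inset half a diameter from the nearest pair of seat edges (so the leg's bounding box is flush with the corner).

C is a bookshelf 1057 mm wide overall, 379 mm deep and 1714 mm tall. The two sides are 21 mm thick vertical panels. 6 horizontal shelves of 32 mm thickness span between the inner faces of the sides; the lowest shelf sits on the floor and shelves are stacked with a clear vertical gap of 289 mm between each pair.

The stool is against the table's +x side, with their −y faces flush. The bookshelf is on top of the table.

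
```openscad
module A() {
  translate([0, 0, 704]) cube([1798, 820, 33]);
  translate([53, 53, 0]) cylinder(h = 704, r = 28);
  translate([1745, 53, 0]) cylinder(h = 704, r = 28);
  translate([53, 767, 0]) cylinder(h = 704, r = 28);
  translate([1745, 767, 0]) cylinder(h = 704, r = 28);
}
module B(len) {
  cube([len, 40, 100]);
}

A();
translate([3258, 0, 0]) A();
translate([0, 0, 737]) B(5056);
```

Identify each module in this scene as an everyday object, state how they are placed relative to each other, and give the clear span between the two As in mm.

A is a table. B is a beam. A beam spans the tops of two tables. The clear span between the two tables is 1460 mm.

Second table starts at x = 3258; first ends at x = 1798; clear span = 3258 − 1798 = 1460 mm.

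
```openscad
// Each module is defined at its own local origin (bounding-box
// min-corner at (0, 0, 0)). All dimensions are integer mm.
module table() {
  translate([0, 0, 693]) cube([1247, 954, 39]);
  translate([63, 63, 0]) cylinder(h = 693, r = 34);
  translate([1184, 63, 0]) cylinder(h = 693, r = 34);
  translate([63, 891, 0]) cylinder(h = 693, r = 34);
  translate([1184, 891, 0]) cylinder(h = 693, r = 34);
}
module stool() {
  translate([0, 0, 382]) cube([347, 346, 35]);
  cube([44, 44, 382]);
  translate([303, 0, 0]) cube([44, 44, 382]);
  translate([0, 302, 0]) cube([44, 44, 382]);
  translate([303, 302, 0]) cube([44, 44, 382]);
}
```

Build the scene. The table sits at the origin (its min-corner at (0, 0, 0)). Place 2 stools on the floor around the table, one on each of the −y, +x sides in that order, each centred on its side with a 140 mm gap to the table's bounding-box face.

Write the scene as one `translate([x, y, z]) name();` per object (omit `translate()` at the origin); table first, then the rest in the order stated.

table();
translate([450, -486, 0]) stool();
translate([1387, 304, 0]) stool();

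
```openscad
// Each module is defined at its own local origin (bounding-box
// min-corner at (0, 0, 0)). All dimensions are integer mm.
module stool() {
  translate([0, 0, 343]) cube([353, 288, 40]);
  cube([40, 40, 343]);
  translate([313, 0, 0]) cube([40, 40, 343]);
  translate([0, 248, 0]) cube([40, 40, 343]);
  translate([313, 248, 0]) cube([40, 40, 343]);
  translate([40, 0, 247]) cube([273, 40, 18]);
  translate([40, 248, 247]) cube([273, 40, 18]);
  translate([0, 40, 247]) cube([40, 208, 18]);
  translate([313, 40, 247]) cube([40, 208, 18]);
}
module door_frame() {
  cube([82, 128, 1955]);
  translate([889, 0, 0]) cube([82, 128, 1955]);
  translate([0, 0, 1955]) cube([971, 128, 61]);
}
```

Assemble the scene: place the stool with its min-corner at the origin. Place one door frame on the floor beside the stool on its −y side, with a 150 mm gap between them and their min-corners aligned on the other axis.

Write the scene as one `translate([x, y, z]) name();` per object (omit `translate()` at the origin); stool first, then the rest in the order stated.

stool();
translate([0, -278, 0]) door_frame();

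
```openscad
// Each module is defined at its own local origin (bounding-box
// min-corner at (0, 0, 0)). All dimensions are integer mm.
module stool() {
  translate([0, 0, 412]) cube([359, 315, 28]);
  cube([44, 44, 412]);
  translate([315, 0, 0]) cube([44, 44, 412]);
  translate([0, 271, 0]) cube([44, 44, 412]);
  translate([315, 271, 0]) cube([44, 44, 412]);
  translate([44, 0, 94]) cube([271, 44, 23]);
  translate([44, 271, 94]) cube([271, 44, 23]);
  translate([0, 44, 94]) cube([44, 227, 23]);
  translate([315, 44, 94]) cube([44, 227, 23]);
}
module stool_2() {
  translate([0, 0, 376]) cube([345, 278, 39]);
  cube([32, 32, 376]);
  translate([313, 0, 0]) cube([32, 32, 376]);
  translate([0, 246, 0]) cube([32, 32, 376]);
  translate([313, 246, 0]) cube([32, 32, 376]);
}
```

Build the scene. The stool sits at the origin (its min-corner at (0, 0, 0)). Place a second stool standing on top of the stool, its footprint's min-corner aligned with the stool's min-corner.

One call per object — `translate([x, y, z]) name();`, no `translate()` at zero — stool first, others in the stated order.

stool();
translate([0, 0, 440]) stool_2();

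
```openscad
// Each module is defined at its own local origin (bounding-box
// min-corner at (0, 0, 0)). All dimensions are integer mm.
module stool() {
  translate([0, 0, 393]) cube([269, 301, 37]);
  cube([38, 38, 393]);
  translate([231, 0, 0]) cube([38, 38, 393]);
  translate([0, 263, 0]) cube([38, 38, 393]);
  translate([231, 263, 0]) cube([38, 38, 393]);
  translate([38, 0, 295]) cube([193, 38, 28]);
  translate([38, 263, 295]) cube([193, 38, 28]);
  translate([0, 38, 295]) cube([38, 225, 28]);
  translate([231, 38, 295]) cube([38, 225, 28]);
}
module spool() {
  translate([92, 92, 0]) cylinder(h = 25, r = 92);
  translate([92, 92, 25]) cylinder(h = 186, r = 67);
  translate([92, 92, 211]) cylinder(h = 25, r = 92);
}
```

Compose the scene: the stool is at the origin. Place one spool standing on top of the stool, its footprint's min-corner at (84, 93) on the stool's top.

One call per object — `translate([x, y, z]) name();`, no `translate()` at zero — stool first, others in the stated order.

stool();
translate([84, 93, 430]) spool();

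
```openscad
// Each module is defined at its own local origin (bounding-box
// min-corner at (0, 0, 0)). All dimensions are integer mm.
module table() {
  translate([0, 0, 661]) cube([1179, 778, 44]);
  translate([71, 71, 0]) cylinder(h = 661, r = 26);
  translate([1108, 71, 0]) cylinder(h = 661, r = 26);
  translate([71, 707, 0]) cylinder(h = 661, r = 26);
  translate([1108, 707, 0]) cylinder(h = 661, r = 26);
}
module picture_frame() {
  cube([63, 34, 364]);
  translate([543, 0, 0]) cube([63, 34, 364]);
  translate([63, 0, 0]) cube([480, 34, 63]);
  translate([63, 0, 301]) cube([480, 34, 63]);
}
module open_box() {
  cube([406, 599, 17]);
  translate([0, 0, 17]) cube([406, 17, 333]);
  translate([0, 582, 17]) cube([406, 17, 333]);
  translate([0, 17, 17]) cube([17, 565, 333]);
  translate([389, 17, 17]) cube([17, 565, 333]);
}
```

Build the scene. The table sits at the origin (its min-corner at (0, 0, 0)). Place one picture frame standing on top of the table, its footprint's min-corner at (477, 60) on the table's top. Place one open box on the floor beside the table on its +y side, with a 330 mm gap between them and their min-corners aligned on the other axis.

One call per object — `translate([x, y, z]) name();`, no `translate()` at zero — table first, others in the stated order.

table();
translate([477, 60, 705]) picture_frame();
translate([0, 1108, 0]) open_box();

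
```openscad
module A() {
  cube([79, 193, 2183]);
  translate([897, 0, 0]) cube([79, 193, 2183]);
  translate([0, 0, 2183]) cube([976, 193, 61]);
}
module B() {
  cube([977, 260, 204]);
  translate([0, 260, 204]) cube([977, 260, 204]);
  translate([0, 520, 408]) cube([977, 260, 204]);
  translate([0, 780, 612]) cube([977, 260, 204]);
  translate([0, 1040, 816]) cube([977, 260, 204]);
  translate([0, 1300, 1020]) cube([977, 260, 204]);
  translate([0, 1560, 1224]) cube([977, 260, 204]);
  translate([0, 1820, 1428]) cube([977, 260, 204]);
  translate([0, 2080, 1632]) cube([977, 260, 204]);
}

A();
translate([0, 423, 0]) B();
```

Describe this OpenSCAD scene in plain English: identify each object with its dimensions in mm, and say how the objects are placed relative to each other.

A is a rectangular door frame: two vertical jambs of 79×193 mm section, 2183 mm tall, with a clear opening 818 mm wide between their inner faces. A header 61 mm tall and 193 mm deep lies on top of the jambs and spans the full outside width.

B is a run of 9 identical solid stair steps. Each tread is 977×260 mm and each step block is 204 mm high. Step 1 rests on the floor; step k is offset from step 1 by (k−1)×260 mm in y and (k−1)×204 mm in z.

The staircase is on the floor beside the door frame on its +y side.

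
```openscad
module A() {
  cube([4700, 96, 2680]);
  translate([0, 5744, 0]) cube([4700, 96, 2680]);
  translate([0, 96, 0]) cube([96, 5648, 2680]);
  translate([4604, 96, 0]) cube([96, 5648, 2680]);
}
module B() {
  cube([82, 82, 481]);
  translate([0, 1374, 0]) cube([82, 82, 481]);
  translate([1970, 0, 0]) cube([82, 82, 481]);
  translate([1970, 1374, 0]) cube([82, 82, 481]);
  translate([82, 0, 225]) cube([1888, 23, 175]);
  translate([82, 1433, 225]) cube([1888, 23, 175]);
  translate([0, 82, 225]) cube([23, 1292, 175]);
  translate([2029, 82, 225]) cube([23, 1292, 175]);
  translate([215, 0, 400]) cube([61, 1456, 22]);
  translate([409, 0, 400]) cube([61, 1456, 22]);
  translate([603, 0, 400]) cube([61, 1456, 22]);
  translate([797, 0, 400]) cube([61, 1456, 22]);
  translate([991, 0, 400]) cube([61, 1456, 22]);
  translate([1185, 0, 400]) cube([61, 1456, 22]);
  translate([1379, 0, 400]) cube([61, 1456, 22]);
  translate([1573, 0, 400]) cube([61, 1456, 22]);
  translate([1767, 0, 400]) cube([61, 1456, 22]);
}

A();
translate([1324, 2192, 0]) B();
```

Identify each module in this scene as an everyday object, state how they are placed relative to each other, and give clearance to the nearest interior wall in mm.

A is a house frame. B is a bed frame. The bed frame sits inside the house frame, centred. The clearance to the nearest interior wall is 1228 mm.

Clearances: x = 1228, y = 2096; minimum 1228 mm.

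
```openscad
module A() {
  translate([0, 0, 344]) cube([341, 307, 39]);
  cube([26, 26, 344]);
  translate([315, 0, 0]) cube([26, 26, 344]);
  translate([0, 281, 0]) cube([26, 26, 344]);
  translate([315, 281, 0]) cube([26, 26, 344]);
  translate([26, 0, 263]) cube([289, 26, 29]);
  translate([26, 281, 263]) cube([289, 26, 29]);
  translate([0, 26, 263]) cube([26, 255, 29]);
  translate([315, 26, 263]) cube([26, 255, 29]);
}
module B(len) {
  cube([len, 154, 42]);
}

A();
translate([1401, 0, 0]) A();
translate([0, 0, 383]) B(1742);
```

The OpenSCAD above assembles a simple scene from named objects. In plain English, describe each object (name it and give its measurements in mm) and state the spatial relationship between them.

A is a four-legged stool. The seat is 341×307 mm, 39 mm thick, top at z = 383 mm. It stands on four square legs, each 26×26 mm in cross-section, from z = 0 to the seat underside, each flush with a corner of the seat. Four stretchers, 26 mm wide and 29 mm tall, connect adjacent legs with their undersides at z = 263 mm, each running between the inner faces of the legs it joins and aligned with the legs' outer faces on the other axis.

B is a rectangular beam 1742 mm long (x), 154 mm deep (y), 42 mm thick (z).

The beam spans the tops of two stools placed 1060 mm apart, resting at z = 383 mm.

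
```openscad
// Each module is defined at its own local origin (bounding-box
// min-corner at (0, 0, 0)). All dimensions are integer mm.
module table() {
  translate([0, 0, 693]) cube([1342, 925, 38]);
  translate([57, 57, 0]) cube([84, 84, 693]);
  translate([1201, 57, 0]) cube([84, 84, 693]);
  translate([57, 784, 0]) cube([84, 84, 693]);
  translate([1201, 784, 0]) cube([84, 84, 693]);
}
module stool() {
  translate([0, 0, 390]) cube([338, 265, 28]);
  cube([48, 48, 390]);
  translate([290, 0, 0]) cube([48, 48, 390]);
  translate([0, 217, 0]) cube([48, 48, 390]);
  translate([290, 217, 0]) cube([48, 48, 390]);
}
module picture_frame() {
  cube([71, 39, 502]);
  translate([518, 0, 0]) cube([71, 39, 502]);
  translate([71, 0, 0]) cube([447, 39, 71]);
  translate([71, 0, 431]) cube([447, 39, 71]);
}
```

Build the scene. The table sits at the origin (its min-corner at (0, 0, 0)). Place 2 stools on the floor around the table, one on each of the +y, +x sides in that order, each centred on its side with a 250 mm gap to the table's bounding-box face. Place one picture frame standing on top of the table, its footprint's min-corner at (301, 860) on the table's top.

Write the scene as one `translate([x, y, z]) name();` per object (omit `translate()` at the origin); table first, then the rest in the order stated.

table();
translate([502, 1175, 0]) stool();
translate([1592, 330, 0]) stool();
translate([301, 860, 731]) picture_frame();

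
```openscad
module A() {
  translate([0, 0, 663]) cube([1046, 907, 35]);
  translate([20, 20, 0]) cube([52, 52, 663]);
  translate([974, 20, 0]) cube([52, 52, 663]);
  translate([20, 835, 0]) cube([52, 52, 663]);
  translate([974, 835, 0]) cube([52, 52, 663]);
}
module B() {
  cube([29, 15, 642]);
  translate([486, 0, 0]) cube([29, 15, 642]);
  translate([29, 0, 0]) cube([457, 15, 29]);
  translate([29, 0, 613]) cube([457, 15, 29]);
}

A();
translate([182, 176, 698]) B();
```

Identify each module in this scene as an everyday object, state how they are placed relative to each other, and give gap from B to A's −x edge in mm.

A is a table. B is a picture frame. The picture frame is on top of the table. The gap from the picture frame to the table's −x edge is 182 mm.

The picture frame's min-x is at 182; the table's min-x is 0; gap = 182 mm.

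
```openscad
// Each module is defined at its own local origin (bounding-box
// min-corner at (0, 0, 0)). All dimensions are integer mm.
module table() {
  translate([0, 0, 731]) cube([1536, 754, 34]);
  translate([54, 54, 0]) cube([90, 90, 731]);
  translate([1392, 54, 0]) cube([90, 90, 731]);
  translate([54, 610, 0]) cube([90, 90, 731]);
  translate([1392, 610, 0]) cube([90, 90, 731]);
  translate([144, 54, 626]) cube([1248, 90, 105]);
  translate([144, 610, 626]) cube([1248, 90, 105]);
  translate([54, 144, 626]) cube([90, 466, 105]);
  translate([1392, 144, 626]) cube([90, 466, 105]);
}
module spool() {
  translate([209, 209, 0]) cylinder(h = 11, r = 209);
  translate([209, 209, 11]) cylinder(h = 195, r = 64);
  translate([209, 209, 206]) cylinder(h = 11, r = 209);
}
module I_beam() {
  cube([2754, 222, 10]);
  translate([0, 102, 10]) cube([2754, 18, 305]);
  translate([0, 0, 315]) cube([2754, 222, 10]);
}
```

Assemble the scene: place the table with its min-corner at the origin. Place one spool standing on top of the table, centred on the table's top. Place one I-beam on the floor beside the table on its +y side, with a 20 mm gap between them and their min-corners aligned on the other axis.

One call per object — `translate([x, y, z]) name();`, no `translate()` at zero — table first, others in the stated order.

table();
translate([559, 168, 765]) spool();
translate([0, 774, 0]) I_beam();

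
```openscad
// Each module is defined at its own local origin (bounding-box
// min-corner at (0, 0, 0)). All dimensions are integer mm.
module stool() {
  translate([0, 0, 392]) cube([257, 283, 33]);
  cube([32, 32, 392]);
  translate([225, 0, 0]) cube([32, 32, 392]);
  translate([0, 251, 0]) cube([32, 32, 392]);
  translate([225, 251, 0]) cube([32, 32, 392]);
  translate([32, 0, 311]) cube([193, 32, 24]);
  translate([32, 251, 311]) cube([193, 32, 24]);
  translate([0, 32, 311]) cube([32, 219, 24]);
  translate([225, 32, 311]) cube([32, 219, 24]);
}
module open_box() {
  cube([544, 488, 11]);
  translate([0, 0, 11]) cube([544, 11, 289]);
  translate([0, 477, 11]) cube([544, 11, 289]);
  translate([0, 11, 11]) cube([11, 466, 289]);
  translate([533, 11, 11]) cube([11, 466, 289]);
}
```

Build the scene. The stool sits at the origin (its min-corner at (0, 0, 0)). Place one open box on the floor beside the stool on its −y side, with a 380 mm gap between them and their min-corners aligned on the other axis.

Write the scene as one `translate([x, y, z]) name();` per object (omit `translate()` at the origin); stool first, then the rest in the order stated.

stool();
translate([0, -868, 0]) open_box();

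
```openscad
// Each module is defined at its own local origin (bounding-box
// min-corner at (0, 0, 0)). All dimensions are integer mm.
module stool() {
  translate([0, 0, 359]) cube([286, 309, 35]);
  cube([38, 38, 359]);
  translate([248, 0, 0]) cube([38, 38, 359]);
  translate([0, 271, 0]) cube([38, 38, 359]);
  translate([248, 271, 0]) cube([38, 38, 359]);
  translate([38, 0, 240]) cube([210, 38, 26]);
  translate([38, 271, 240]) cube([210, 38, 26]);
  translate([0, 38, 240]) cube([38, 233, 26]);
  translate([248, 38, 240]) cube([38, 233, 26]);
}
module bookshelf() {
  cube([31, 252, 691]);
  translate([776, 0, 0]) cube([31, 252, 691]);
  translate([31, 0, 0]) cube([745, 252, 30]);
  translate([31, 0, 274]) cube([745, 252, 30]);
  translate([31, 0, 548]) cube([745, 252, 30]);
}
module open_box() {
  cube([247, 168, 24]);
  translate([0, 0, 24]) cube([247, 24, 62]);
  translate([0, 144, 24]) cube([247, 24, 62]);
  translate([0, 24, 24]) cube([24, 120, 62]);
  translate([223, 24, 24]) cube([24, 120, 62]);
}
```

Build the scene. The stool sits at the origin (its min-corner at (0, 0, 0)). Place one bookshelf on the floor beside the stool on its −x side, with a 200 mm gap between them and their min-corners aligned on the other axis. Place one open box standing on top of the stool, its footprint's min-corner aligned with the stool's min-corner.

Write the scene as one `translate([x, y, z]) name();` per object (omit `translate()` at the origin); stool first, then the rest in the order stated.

stool();
translate([-1007, 0, 0]) bookshelf();
translate([0, 0, 394]) open_box();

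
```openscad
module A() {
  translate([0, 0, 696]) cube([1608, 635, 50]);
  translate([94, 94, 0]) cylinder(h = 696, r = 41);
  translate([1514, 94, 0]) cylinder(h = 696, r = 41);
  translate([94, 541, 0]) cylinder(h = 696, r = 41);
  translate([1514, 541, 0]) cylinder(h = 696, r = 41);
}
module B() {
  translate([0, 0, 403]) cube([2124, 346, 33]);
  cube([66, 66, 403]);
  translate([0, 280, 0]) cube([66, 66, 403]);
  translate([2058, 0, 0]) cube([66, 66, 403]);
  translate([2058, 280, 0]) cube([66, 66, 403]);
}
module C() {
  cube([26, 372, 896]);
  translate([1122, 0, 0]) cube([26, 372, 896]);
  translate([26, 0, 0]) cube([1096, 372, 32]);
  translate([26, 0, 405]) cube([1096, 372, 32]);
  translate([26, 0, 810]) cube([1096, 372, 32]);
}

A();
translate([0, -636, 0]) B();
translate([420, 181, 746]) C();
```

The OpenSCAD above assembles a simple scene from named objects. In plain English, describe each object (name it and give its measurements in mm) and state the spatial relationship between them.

A is a rectangular dining table. The top is 1608×635×50 mm with its upper surface at z = 746 mm. It stands on four round legs of 82 mm diameter, each leg's bounding box inset 53 mm from the nearest pair of top edges, running from the floor to the underside of the top.

B is a bench: a 2124×346 mm seat slab, 33 mm thick, top at z = 436 mm, on four 66×66 mm square legs flush with the seat corners and standing on z = 0.

C is a bookshelf 1148 mm wide overall, 372 mm deep and 896 mm tall. The two sides are 26 mm thick vertical panels. 3 horizontal shelves of 32 mm thickness span between the inner faces of the sides; the lowest shelf sits on the floor and shelves are stacked with a clear vertical gap of 373 mm between each pair.

The bench is on the floor beside the table on its −y side. The bookshelf is on top of the table.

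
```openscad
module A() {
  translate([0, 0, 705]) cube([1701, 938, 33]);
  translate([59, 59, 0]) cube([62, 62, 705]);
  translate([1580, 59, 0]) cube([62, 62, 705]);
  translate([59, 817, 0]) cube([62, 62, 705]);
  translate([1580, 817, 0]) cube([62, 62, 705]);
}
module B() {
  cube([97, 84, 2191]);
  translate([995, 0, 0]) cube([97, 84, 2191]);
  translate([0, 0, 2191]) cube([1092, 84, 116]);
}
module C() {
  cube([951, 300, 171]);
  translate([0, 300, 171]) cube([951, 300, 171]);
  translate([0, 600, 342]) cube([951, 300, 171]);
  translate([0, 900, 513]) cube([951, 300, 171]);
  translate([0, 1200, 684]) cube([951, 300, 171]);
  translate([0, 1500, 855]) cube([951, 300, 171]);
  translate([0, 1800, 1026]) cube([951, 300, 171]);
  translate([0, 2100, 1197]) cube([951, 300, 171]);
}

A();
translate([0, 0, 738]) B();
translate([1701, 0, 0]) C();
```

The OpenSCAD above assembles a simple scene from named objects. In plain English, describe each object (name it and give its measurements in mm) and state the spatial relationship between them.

A is a table: top 1701 mm (x) × 938 mm (y), 33 mm thick, upper face at z = 738 mm, on four 62×62 mm square legs, each inset 59 mm from the nearest pair of top edges, running from z = 0 to the bottom of the top.

B is a rectangular door frame: two vertical jambs of 97×84 mm section, 2191 mm tall, with a clear opening 898 mm wide between their inner faces. A header 116 mm tall and 84 mm deep lies on top of the jambs and spans the full outside width.

C is a run of 8 identical solid stair steps. Each tread is 951×300 mm and each step block is 171 mm high. Step 1 rests on the floor; step k is offset from step 1 by (k−1)×300 mm in y and (k−1)×171 mm in z.

The door frame is on top of the table. The staircase is against the table's +x side, with their −y faces flush.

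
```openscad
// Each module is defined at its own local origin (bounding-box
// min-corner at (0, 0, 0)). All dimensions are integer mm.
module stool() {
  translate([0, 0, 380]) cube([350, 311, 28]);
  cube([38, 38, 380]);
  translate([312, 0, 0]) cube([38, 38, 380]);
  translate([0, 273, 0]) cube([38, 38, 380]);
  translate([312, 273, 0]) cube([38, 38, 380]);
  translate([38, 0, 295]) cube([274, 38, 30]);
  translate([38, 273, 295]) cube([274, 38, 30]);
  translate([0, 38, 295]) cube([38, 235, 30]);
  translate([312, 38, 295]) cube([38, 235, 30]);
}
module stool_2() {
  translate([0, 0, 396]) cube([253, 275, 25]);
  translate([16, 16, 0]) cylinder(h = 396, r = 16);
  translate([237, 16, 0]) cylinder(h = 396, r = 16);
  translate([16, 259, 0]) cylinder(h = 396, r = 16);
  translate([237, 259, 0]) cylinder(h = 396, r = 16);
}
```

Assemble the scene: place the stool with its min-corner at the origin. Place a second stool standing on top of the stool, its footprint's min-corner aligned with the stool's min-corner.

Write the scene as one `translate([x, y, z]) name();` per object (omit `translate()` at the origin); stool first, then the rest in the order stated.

stool();
translate([0, 0, 408]) stool_2();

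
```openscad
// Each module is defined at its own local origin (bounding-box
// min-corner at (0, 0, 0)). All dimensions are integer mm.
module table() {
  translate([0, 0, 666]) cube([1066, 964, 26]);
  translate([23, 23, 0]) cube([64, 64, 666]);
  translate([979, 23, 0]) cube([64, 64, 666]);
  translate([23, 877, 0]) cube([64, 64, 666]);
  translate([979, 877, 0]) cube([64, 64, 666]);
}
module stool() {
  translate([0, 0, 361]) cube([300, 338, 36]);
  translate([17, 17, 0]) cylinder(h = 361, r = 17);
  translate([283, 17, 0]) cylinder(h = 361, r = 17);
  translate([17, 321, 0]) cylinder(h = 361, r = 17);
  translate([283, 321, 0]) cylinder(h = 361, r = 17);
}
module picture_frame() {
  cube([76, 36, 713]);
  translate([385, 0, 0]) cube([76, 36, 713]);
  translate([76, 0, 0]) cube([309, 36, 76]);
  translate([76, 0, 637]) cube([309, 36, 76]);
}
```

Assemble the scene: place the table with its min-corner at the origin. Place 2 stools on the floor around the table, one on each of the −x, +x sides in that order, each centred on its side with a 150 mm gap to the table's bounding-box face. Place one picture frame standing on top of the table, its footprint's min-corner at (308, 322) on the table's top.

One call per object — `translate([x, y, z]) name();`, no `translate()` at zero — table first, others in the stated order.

table();
translate([-450, 313, 0]) stool();
translate([1216, 313, 0]) stool();
translate([308, 322, 692]) picture_frame();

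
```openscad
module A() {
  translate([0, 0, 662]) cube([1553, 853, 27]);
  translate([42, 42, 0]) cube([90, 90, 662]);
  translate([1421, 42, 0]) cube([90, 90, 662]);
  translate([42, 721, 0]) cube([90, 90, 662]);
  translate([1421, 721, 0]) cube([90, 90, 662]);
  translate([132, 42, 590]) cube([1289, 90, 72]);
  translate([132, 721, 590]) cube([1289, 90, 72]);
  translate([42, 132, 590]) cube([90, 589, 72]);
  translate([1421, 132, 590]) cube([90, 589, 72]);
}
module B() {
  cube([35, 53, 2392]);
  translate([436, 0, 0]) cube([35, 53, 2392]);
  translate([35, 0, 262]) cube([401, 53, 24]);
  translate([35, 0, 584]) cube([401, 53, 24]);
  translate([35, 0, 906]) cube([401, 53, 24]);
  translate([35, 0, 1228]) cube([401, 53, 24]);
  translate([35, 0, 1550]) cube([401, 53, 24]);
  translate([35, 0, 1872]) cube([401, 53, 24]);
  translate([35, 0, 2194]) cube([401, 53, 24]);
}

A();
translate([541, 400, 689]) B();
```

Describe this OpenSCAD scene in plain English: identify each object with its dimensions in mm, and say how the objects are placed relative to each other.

A is a rectangular dining table. The top is 1553×853×27 mm with its upper surface at z = 689 mm. It stands on four 90×90 mm square legs, each inset 42 mm from the nearest pair of top edges, running from the floor to the underside of the top. Four apron rails, 90 mm thick and 72 mm tall, run between adjacent legs with their top edges flush with the underside of the top and their outer faces flush with the legs' outer faces.

B is a straight ladder. Two 35×53 mm vertical rails, 2392 mm tall, stand 471 mm apart (outside-to-outside) with their front faces coplanar on the −y side. 7 rungs, each 53 mm deep and 24 mm tall, span between the inner faces of the rails, front faces flush with the rails. The lowest rung's underside is at z = 262 mm and rungs are spaced 322 mm apart (underside to underside).

The ladder is on top of the table, centred.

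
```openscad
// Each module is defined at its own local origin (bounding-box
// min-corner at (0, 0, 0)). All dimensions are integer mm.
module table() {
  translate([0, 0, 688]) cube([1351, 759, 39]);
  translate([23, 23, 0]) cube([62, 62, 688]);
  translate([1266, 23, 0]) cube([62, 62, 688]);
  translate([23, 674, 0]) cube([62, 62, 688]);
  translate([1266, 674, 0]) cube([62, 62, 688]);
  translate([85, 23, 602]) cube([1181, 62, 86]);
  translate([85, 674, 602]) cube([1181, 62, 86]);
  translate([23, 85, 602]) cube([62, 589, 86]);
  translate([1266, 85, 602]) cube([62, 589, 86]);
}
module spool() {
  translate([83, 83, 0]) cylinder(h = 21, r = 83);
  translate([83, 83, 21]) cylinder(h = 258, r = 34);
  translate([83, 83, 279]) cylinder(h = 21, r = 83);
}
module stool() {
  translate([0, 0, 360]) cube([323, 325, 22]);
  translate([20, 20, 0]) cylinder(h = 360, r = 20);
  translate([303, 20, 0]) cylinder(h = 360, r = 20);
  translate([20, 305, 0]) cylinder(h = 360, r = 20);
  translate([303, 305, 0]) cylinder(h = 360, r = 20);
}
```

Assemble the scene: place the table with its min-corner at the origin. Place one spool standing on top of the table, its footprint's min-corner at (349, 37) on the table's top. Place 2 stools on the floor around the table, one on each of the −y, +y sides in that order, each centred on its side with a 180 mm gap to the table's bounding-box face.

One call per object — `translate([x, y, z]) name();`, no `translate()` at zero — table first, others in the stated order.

table();
translate([349, 37, 727]) spool();
translate([514, -505, 0]) stool();
translate([514, 939, 0]) stool();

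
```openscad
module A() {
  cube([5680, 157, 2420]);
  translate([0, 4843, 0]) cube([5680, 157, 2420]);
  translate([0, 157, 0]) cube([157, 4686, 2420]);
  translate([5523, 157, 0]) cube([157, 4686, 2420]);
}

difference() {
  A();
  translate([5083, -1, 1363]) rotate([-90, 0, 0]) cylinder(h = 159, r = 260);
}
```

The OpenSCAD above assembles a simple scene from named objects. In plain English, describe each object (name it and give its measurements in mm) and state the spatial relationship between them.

A is the wall frame of a small rectangular building: four walls, each 2420 mm tall and 157 mm thick, enclosing a footprint 5680 mm (x) by 5000 mm (y) outside-to-outside, with no floor or roof. The front and back walls (the −y and +y sides) span the full width; the two side walls fit between them.

The house frame has a circular hole of radius 260 mm through its front wall, centred at (x = 5083, z = 1363).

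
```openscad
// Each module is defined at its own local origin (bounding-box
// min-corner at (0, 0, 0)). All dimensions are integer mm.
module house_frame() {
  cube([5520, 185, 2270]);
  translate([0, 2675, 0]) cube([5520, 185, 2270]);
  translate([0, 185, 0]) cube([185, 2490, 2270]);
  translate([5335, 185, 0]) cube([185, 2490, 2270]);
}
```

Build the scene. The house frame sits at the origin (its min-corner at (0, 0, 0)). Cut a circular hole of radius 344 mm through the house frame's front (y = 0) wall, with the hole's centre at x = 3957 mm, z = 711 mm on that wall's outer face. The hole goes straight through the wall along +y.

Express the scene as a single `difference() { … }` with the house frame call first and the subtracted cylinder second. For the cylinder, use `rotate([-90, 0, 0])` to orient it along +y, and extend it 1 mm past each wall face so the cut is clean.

difference() {
  house_frame();
  translate([3957, -1, 711]) rotate([-90, 0, 0]) cylinder(h = 187, r = 344);
}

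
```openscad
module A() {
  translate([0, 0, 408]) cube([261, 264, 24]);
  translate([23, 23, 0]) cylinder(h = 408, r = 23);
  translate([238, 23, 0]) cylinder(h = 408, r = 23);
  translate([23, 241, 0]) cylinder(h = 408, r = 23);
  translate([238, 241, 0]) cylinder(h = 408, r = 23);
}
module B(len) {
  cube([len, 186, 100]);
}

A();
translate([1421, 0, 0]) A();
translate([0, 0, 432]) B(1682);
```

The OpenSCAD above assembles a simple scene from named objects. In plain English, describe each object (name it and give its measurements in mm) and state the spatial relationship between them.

A is a simple wooden stool: a rectangular seat 261 mm (x) by 264 mm (y), 24 mm thick, top face at z = 432 mm, on four round legs, each 46 mm in diameter. The legs rest on z = 0, each leg's axis is inset half a diameter from the nearest pair of seat edges (so the leg's bounding box is flush with the corner).

B is a rectangular beam 1682 mm long (x), 186 mm deep (y), 100 mm thick (z).

The beam spans the tops of two stools placed 1160 mm apart, resting at z = 432 mm.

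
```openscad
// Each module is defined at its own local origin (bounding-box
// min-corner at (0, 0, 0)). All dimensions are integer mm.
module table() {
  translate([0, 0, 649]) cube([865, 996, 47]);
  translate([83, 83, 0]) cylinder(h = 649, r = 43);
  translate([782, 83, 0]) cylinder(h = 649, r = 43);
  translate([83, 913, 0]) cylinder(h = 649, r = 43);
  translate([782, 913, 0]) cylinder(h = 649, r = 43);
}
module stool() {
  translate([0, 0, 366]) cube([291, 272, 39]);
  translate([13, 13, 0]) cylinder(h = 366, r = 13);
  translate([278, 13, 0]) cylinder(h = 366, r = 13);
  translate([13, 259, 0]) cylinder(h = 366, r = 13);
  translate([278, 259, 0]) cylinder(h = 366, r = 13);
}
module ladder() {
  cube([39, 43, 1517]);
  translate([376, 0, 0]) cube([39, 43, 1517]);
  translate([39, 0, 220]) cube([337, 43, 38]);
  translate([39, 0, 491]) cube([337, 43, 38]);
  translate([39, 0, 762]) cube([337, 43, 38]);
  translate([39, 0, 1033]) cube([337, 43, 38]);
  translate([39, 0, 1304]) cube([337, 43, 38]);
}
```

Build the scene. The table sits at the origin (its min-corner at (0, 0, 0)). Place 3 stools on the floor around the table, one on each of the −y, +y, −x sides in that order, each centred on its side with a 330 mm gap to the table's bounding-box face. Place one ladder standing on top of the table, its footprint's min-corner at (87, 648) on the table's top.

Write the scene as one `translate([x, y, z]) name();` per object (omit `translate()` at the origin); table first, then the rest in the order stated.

table();
translate([287, -602, 0]) stool();
translate([287, 1326, 0]) stool();
translate([-621, 362, 0]) stool();
translate([87, 648, 696]) ladder();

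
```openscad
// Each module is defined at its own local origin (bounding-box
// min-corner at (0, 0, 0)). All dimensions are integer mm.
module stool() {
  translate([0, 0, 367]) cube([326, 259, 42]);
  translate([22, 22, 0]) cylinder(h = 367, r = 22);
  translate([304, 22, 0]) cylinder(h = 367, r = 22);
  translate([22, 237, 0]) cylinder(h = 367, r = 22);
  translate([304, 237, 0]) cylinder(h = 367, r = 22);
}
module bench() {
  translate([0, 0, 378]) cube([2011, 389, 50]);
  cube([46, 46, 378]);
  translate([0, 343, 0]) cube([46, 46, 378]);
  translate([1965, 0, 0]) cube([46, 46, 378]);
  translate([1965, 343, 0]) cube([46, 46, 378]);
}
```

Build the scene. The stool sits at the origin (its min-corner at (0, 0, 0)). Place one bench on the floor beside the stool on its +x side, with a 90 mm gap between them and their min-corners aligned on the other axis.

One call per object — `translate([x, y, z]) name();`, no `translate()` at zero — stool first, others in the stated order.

stool();
translate([416, 0, 0]) bench();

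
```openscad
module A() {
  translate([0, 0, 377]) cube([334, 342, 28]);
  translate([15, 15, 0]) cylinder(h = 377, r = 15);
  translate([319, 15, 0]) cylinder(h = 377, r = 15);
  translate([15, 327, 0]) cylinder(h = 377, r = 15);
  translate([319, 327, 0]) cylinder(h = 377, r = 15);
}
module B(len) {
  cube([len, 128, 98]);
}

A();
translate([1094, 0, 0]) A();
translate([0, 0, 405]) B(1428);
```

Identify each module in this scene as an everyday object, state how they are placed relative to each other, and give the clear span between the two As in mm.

Second stool starts at x = 1094; first ends at x = 334; clear span = 1094 − 334 = 760 mm.

A is a stool. B is a beam. A beam spans the tops of two stools. The clear span between the two stools is 760 mm.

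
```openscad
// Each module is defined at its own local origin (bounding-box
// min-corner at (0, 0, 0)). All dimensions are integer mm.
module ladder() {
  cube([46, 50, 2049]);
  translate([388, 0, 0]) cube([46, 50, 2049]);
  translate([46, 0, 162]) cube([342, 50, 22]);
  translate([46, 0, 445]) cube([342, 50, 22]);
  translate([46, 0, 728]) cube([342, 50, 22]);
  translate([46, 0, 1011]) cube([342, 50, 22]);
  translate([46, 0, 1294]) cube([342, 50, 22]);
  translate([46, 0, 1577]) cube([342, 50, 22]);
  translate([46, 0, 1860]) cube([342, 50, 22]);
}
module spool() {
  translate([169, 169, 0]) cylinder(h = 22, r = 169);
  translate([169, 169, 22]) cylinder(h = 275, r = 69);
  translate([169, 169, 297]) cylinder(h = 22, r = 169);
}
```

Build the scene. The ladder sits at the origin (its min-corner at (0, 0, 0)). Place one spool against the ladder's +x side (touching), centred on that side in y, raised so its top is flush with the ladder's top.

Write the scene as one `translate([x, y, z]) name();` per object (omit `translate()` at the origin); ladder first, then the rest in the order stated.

ladder();
translate([434, -144, 1730]) spool();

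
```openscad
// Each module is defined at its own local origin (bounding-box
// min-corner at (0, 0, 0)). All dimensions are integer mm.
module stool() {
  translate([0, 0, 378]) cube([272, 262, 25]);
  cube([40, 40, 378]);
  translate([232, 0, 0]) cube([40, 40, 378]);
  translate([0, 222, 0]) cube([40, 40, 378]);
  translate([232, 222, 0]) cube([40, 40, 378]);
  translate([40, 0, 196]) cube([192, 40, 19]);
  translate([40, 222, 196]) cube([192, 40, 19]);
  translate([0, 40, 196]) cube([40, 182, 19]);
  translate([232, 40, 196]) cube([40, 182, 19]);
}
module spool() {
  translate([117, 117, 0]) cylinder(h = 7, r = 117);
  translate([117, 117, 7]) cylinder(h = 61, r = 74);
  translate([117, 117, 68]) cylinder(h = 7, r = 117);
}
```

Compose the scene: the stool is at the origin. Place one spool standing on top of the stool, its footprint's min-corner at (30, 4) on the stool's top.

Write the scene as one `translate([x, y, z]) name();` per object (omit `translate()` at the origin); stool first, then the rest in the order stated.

stool();
translate([30, 4, 403]) spool();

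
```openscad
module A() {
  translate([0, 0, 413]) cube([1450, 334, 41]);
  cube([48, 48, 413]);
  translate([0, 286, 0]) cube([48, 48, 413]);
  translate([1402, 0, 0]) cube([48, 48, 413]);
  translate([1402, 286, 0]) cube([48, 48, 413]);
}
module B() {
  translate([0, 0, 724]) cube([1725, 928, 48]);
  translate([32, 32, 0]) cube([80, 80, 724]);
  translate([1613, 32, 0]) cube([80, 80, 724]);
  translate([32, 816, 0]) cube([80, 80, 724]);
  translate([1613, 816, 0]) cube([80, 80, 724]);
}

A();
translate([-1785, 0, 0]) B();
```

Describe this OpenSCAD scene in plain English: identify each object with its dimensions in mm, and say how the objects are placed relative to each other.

A is a long wooden bench with a 1450 mm (x) × 334 mm (y) seat, 41 mm thick, its top surface 454 mm above the floor. Four 48 mm square legs at the seat corners, flush with the edges, run from z = 0 to the seat underside.

B is a table: top 1725 mm (x) × 928 mm (y), 48 mm thick, upper face at z = 772 mm, on four 80×80 mm square legs, each inset 32 mm from the nearest pair of top edges, running from z = 0 to the bottom of the top.

The table is on the floor beside the bench on its −x side.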